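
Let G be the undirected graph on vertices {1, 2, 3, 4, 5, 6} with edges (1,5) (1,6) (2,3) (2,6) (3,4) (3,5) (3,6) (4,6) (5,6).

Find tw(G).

2

A width-2 tree decomposition is:
Bags: B1 = {3, 5, 6}  B2 = {1, 5, 6}  B3 = {3, 4, 6}  B4 = {2, 3, 6}
Tree: B1–B2, B1–B3, B1–B4
Every bag has size at most 3, so the width is 3 − 1 = 2 and tw(G) ≤ 2. Conversely, {1, 5, 6} is a clique of size 3, and the vertices of any clique must share a bag in every tree decomposition; so some bag has ≥ 3 vertices and tw(G) ≥ 2. Therefore the treewidth is 2.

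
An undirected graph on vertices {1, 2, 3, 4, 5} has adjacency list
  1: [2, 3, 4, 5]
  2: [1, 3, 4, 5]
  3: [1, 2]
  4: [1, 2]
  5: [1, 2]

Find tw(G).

2

A width-2 tree decomposition is:
Bags: B1 = {1, 2, 4}  B2 = {1, 2, 3}  B3 = {1, 2, 5}
Tree: B1–B2, B2–B3
Every bag has size at most 3, so the width is 3 − 1 = 2 and tw(G) ≤ 2. On the other hand G contains the 3-clique {1, 2, 3}. A clique must lie in a single bag of any decomposition, so no decomposition can have width below 2. Combining the bounds, tw(G) = 2.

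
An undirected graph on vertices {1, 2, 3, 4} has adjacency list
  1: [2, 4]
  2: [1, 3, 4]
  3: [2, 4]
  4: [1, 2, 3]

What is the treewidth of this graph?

2

A width-2 tree decomposition is:
Bags: B1 = {1, 2, 4}  B2 = {2, 3, 4}
Tree: B1–B2
Each bag holds 3 vertices, so the decomposition has width 2, which upper-bounds the treewidth. Conversely, {1, 2, 4} is a clique of size 3, and the vertices of any clique must share a bag in every tree decomposition; so some bag has ≥ 3 vertices and tw(G) ≥ 2. Combining the bounds, tw(G) = 2.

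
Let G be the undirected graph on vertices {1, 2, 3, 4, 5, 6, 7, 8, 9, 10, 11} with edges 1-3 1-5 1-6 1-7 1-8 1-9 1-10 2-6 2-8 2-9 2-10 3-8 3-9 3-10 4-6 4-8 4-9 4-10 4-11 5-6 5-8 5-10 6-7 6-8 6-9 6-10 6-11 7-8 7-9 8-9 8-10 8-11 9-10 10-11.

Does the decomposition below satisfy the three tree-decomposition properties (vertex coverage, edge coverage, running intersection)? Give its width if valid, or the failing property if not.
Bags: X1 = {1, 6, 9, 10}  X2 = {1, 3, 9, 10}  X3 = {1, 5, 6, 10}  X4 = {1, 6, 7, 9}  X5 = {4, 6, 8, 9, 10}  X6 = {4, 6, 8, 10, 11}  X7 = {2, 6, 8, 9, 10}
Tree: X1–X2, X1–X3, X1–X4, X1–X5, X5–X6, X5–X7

No — edge (8,1) lies in no bag.

A tree decomposition must satisfy three properties: every vertex lies in some bag; for every edge, both endpoints lie together in some bag; and for every vertex, the bags containing it form a connected subtree. Here edge (8,1) lies in no bag, so the decomposition is invalid.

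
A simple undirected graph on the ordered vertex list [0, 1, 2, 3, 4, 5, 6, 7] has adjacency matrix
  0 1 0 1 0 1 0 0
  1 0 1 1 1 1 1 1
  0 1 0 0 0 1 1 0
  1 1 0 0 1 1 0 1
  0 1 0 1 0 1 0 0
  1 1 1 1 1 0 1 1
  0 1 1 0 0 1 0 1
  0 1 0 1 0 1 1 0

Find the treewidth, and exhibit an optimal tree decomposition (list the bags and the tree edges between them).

Treewidth 3.
One optimal decomposition is:
Bags: B1 = {1, 5, 6, 7}  B2 = {1, 3, 5, 7}  B3 = {1, 2, 5, 6}  B4 = {0, 1, 3, 5}  B5 = {1, 3, 4, 5}
Tree: B1–B2, B1–B3, B2–B4, B2–B5

Each bag holds 4 vertices, so the decomposition has width 3, which upper-bounds the treewidth. Conversely, {1, 2, 5, 6} is a clique of size 4, and the vertices of any clique must share a bag in every tree decomposition; so some bag has ≥ 4 vertices and tw(G) ≥ 3. Combining the bounds, tw(G) = 3.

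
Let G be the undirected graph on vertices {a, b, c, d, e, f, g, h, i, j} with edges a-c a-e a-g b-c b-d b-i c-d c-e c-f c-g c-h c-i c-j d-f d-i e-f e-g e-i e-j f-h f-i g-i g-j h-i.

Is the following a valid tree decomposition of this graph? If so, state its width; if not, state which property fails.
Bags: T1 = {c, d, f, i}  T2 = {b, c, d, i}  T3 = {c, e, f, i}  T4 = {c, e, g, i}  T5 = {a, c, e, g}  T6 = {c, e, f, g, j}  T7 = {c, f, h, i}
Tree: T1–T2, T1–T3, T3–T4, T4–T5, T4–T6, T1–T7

A tree decomposition must satisfy three properties: every vertex lies in some bag; for every edge, both endpoints lie together in some bag; and for every vertex, the bags containing it form a connected subtree. Here bags containing vertex f are not connected in the tree, so the decomposition is invalid.

No — bags containing vertex f are not connected in the tree.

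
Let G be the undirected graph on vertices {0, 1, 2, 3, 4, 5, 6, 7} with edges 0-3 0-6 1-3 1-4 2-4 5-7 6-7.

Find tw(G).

1

A width-1 tree decomposition is:
Bags: B1 = {2, 4}  B2 = {1, 4}  B3 = {1, 3}  B4 = {0, 3}  B5 = {0, 6}  B6 = {6, 7}  B7 = {5, 7}
Tree: B1–B2, B2–B3, B3–B4, B4–B5, B5–B6, B6–B7
Every bag has size at most 2, so the width is 2 − 1 = 1 and tw(G) ≤ 1. Since G has at least one edge (e.g. 2–4), it is not an edgeless graph, so tw(G) ≥ 1. The upper and lower bounds meet at 1, so that is the treewidth.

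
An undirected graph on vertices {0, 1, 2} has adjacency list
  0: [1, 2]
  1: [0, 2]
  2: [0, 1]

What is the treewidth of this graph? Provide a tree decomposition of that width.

Treewidth 2.
Bags: B1 = {0, 1, 2}
Tree: (single bag)

A single bag containing all 3 vertices is trivially a valid decomposition of width 2. On the other hand G contains the 3-clique {0, 1, 2}. A clique must lie in a single bag of any decomposition, so no decomposition can have width below 2. Hence tw(G) = 2 exactly.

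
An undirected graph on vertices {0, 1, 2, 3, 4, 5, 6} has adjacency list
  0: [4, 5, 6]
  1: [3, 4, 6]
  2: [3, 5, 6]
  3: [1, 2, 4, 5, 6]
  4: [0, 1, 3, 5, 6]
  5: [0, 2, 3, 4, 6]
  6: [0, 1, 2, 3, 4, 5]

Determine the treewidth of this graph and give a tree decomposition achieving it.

The largest bag has 4 vertices, giving width 3; this decomposition certifies tw(G) ≤ 3. On the other hand G contains the 4-clique {0, 4, 5, 6}. A clique must lie in a single bag of any decomposition, so no decomposition can have width below 3. Combining the bounds, tw(G) = 3.

Treewidth 3.
Bags: B1 = {1, 3, 4, 6}  B2 = {3, 4, 5, 6}  B3 = {2, 3, 5, 6}  B4 = {0, 4, 5, 6}
Tree: B1–B2, B2–B3, B2–B4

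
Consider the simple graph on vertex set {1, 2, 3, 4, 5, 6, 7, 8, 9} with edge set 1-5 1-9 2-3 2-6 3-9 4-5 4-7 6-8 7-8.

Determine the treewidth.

2

A width-2 tree decomposition is:
Bags: B1 = {1, 4, 5}  B2 = {1, 4, 7}  B3 = {1, 7, 8}  B4 = {1, 6, 8}  B5 = {1, 2, 6}  B6 = {1, 2, 3}  B7 = {1, 3, 9}
Tree: B1–B2, B2–B3, B3–B4, B4–B5, B5–B6, B6–B7
Each bag holds 3 vertices, so the decomposition has width 2, which upper-bounds the treewidth. For the lower bound, G contains the cycle 1–5–4–7–8–6–2–3–9–1, so G is not a forest; only forests have treewidth ≤ 1, hence tw(G) ≥ 2. Therefore the treewidth is 2.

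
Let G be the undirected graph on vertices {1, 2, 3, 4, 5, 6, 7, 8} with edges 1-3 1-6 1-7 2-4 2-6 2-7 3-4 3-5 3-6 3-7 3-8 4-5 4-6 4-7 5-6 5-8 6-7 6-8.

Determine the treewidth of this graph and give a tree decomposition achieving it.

Every bag has size at most 4, so the width is 4 − 1 = 3 and tw(G) ≤ 3. On the other hand G contains the 4-clique {2, 4, 6, 7}. A clique must lie in a single bag of any decomposition, so no decomposition can have width below 3. Hence tw(G) = 3 exactly.

Treewidth 3.
Bags: B1 = {3, 4, 5, 6}  B2 = {3, 5, 6, 8}  B3 = {3, 4, 6, 7}  B4 = {1, 3, 6, 7}  B5 = {2, 4, 6, 7}
Tree: B1–B2, B1–B3, B3–B4, B3–B5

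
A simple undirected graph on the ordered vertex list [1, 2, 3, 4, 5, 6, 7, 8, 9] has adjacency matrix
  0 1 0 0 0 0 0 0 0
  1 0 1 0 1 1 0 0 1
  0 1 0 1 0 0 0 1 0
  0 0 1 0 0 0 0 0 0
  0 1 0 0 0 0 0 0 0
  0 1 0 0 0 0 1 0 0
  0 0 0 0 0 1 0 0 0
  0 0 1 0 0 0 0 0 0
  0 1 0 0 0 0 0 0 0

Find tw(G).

A width-1 tree decomposition is:
Bags: B1 = {2, 6}  B2 = {2, 3}  B3 = {6, 7}  B4 = {2, 9}  B5 = {2, 5}  B6 = {1, 2}  B7 = {3, 4}  B8 = {3, 8}
Tree: B1–B2, B1–B3, B1–B4, B2–B5, B1–B6, B2–B7, B2–B8
Each bag holds 2 vertices, so the decomposition has width 1, which upper-bounds the treewidth. G has an edge, so its treewidth is at least 1. Therefore the treewidth is 1.

1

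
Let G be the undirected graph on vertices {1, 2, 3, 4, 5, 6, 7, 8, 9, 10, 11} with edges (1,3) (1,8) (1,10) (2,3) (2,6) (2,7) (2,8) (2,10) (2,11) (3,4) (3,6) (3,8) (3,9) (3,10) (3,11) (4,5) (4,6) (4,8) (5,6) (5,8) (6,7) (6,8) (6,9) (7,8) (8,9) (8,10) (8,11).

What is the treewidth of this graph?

A width-3 tree decomposition is:
Bags: B1 = {2, 6, 7, 8}  B2 = {2, 3, 6, 8}  B3 = {2, 3, 8, 11}  B4 = {3, 4, 6, 8}  B5 = {3, 6, 8, 9}  B6 = {2, 3, 8, 10}  B7 = {1, 3, 8, 10}  B8 = {4, 5, 6, 8}
Tree: B1–B2, B2–B3, B2–B4, B4–B5, B3–B6, B6–B7, B4–B8
Every bag has size at most 4, so the width is 4 − 1 = 3 and tw(G) ≤ 3. For the lower bound, the 4 vertices {1, 3, 8, 10} are pairwise adjacent, and any tree decomposition puts a clique entirely inside one bag — forcing width ≥ 3. Therefore the treewidth is 3.

3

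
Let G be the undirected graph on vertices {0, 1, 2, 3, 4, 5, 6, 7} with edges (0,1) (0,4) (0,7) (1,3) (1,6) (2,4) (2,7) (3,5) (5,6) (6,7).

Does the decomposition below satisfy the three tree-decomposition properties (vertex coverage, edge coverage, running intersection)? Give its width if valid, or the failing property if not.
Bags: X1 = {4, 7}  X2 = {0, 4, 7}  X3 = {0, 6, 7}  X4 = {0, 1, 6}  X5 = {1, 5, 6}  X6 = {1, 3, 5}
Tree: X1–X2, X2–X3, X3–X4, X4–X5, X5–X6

No — vertex 2 appears in no bag.

A tree decomposition must satisfy three properties: every vertex lies in some bag; for every edge, both endpoints lie together in some bag; and for every vertex, the bags containing it form a connected subtree. Here vertex 2 appears in no bag, so the decomposition is invalid.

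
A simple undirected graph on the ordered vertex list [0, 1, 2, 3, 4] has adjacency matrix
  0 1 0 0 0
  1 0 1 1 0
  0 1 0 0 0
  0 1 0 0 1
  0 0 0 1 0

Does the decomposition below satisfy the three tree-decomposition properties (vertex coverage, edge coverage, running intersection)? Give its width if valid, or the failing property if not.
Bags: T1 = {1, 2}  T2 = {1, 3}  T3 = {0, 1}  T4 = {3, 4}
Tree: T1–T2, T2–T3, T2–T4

Yes; width 1.

Vertex coverage: the bags together contain {0, 1, 2, 3, 4}, the full vertex set. Edge coverage: each edge of G has both endpoints in at least one bag. Running intersection: for every vertex, the bags containing it form a connected subtree. All three properties hold, so this is a valid tree decomposition of width max|bag| − 1 = 1, and hence tw(G) ≤ 1.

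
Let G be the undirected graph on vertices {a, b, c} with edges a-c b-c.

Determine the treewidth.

1

A width-1 tree decomposition is:
Bags: B1 = {b, c}  B2 = {a, c}
Tree: B1–B2
Every bag has size at most 2, so the width is 2 − 1 = 1 and tw(G) ≤ 1. G has an edge, so its treewidth is at least 1. Therefore the treewidth is 1.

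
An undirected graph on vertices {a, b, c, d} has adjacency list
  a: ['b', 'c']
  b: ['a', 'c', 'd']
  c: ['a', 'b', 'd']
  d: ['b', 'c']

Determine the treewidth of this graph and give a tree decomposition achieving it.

Treewidth 2.
One such decomposition:
Bags: B1 = {a, b, c}  B2 = {b, c, d}
Tree: B1–B2

Each bag holds 3 vertices, so the decomposition has width 2, which upper-bounds the treewidth. On the other hand G contains the 3-clique {b, c, d}. A clique must lie in a single bag of any decomposition, so no decomposition can have width below 2. Therefore the treewidth is 2.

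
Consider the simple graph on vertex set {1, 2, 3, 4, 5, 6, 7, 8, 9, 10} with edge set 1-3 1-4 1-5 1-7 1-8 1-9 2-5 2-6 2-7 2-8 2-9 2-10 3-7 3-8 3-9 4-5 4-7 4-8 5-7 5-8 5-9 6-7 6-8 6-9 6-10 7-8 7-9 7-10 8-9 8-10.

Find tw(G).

A width-4 tree decomposition is:
Bags: B1 = {2, 6, 7, 8, 9}  B2 = {2, 5, 7, 8, 9}  B3 = {2, 6, 7, 8, 10}  B4 = {1, 5, 7, 8, 9}  B5 = {1, 4, 5, 7, 8}  B6 = {1, 3, 7, 8, 9}
Tree: B1–B2, B1–B3, B2–B4, B4–B5, B4–B6
The largest bag has 5 vertices, giving width 4; this decomposition certifies tw(G) ≤ 4. For the lower bound, the 5 vertices {1, 3, 7, 8, 9} are pairwise adjacent, and any tree decomposition puts a clique entirely inside one bag — forcing width ≥ 4. Combining the bounds, tw(G) = 4.

4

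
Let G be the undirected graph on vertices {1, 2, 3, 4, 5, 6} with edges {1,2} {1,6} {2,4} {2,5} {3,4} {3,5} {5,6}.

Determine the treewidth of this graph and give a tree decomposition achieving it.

Treewidth 2.
Bags: B1 = {3, 4, 5}  B2 = {2, 4, 5}  B3 = {2, 5, 6}  B4 = {1, 2, 6}
Tree: B1–B2, B2–B3, B3–B4

Each bag holds 3 vertices, so the decomposition has width 2, which upper-bounds the treewidth. For the lower bound, G contains the cycle 3–4–2–5–3, so G is not a forest; only forests have treewidth ≤ 1, hence tw(G) ≥ 2. Therefore the treewidth is 2.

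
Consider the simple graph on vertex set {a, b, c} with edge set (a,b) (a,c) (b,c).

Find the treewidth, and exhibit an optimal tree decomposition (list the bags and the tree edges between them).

A single bag containing all 3 vertices is trivially a valid decomposition of width 2. Conversely, {a, b, c} is a clique of size 3, and the vertices of any clique must share a bag in every tree decomposition; so some bag has ≥ 3 vertices and tw(G) ≥ 2. Therefore the treewidth is 2.

Treewidth 2.
One optimal decomposition is:
Bags: B1 = {a, b, c}
Tree: (single bag)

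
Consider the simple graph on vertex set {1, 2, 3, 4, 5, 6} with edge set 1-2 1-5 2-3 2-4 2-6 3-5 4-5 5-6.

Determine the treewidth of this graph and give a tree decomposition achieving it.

Treewidth 2.
One such decomposition:
Bags: B1 = {2, 3, 5}  B2 = {2, 4, 5}  B3 = {1, 2, 5}  B4 = {2, 5, 6}
Tree: B1–B2, B2–B3, B3–B4

Each bag holds 3 vertices, so the decomposition has width 2, which upper-bounds the treewidth. The edges 5–3–2–4–5 form a cycle, so G is not a tree and its treewidth is at least 2. Therefore the treewidth is 2.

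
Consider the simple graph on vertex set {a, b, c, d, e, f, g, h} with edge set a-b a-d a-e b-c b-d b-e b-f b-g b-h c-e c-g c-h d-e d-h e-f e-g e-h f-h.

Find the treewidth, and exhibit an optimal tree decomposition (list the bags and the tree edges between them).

Treewidth 3.
Bags: B1 = {a, b, d, e}  B2 = {b, d, e, h}  B3 = {b, e, f, h}  B4 = {b, c, e, h}  B5 = {b, c, e, g}
Tree: B1–B2, B2–B3, B3–B4, B4–B5

The largest bag has 4 vertices, giving width 3; this decomposition certifies tw(G) ≤ 3. For the lower bound, the 4 vertices {b, c, e, g} are pairwise adjacent, and any tree decomposition puts a clique entirely inside one bag — forcing width ≥ 3. The upper and lower bounds meet at 3, so that is the treewidth.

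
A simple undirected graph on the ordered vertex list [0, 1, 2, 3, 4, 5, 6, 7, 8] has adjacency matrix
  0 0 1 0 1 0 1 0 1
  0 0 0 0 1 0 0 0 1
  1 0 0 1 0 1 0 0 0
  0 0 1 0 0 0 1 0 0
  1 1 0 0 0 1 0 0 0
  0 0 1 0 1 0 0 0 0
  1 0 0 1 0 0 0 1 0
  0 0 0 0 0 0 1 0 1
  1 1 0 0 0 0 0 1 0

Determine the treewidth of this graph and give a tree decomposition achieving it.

Treewidth 3.
Bags: B1 = {1, 4, 5, 8}  B2 = {0, 4, 5, 8}  B3 = {0, 2, 5, 8}  B4 = {0, 2, 7, 8}  B5 = {0, 2, 6, 7}  B6 = {2, 3, 6, 7}
Tree: B1–B2, B2–B3, B3–B4, B4–B5, B5–B6

Every bag has size at most 4, so the width is 4 − 1 = 3 and tw(G) ≤ 3. For the lower bound: the 4 vertex sets {1,4,5}, {8}, {0}, {2,3,6,7} are disjoint, each induces a connected subgraph, and every pair is joined by at least one edge of G. Contracting each set to a single vertex therefore yields K_{4} as a minor, and since treewidth is minor-monotone, tw(G) ≥ tw(K_{4}) = 3. Combining the bounds, tw(G) = 3.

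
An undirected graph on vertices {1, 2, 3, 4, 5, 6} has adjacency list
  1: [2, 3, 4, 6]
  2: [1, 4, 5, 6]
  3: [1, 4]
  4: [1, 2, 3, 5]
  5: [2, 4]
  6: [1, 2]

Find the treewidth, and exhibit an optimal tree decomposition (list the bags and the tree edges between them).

Treewidth 2.
One optimal decomposition is:
Bags: B1 = {1, 2, 4}  B2 = {1, 3, 4}  B3 = {2, 4, 5}  B4 = {1, 2, 6}
Tree: B1–B2, B1–B3, B1–B4

Every bag has size at most 3, so the width is 3 − 1 = 2 and tw(G) ≤ 2. For the lower bound, the 3 vertices {1, 2, 4} are pairwise adjacent, and any tree decomposition puts a clique entirely inside one bag — forcing width ≥ 2. The upper and lower bounds meet at 2, so that is the treewidth.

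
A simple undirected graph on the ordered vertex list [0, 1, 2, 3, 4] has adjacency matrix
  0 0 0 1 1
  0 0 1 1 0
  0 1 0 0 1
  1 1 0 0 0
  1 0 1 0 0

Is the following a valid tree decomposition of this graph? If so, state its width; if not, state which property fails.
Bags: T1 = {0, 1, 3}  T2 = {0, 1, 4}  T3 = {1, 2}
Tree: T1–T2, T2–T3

No — edge (4,2) lies in no bag.

A tree decomposition must satisfy three properties: every vertex lies in some bag; for every edge, both endpoints lie together in some bag; and for every vertex, the bags containing it form a connected subtree. Here edge (4,2) lies in no bag, so the decomposition is invalid.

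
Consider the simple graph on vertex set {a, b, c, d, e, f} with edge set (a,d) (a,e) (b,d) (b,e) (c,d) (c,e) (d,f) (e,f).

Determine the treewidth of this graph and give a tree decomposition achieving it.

Treewidth 2.
One optimal decomposition is:
Bags: B1 = {d, e, f}  B2 = {c, d, e}  B3 = {a, d, e}  B4 = {b, d, e}
Tree: B1–B2, B2–B3, B3–B4

Every bag has size at most 3, so the width is 3 − 1 = 2 and tw(G) ≤ 2. Since d–f–e–c–d is a cycle in G, G is not acyclic. Forests are exactly the graphs of treewidth ≤ 1, so tw(G) ≥ 2. Therefore the treewidth is 2.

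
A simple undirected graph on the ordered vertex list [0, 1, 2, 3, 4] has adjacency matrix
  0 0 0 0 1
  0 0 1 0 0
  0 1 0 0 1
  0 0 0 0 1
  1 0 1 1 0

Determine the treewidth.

A width-1 tree decomposition is:
Bags: B1 = {2, 4}  B2 = {0, 4}  B3 = {1, 2}  B4 = {3, 4}
Tree: B1–B2, B1–B3, B1–B4
The largest bag has 2 vertices, giving width 1; this decomposition certifies tw(G) ≤ 1. G has an edge, so its treewidth is at least 1. Hence tw(G) = 1 exactly.

1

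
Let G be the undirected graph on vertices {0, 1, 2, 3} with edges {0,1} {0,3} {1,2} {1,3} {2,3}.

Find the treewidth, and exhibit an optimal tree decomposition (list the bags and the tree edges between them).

Each bag holds 3 vertices, so the decomposition has width 2, which upper-bounds the treewidth. On the other hand G contains the 3-clique {0, 1, 3}. A clique must lie in a single bag of any decomposition, so no decomposition can have width below 2. The upper and lower bounds meet at 2, so that is the treewidth.

Treewidth 2.
One such decomposition:
Bags: B1 = {0, 1, 3}  B2 = {1, 2, 3}
Tree: B1–B2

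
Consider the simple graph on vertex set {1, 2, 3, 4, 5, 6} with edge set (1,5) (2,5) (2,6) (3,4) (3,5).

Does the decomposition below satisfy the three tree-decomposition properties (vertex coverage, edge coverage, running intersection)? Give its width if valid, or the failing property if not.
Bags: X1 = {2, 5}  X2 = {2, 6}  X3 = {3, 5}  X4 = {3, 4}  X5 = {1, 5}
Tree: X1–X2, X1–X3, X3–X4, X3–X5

Every vertex of G appears in some bag (union = {1, 2, 3, 4, 5, 6}); every edge is covered by a bag; and for each vertex v the set of bags containing v is connected in the bag tree. The decomposition is therefore valid. The largest bag has 2 vertices, so the width is 1.

Yes; width 1.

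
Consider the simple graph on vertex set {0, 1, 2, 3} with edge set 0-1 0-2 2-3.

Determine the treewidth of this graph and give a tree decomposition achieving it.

The largest bag has 2 vertices, giving width 1; this decomposition certifies tw(G) ≤ 1. Any graph with an edge has treewidth ≥ 1, and G has the edge 1–0. Therefore the treewidth is 1.

Treewidth 1.
Bags: B1 = {0, 1}  B2 = {0, 2}  B3 = {2, 3}
Tree: B1–B2, B2–B3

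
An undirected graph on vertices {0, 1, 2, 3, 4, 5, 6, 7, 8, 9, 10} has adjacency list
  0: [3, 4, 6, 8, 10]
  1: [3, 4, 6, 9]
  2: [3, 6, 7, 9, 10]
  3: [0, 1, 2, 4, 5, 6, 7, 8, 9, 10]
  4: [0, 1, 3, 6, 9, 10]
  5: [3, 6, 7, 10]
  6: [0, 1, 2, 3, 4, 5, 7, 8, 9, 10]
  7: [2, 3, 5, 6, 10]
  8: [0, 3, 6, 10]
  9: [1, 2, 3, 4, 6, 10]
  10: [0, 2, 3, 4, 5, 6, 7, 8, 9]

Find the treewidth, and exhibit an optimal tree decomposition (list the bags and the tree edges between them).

Treewidth 4.
One such decomposition:
Bags: B1 = {2, 3, 6, 9, 10}  B2 = {3, 4, 6, 9, 10}  B3 = {0, 3, 4, 6, 10}  B4 = {0, 3, 6, 8, 10}  B5 = {2, 3, 6, 7, 10}  B6 = {1, 3, 4, 6, 9}  B7 = {3, 5, 6, 7, 10}
Tree: B1–B2, B2–B3, B3–B4, B1–B5, B2–B6, B5–B7

Every bag has size at most 5, so the width is 5 − 1 = 4 and tw(G) ≤ 4. For the lower bound, the 5 vertices {1, 3, 4, 6, 9} are pairwise adjacent, and any tree decomposition puts a clique entirely inside one bag — forcing width ≥ 4. Hence tw(G) = 4 exactly.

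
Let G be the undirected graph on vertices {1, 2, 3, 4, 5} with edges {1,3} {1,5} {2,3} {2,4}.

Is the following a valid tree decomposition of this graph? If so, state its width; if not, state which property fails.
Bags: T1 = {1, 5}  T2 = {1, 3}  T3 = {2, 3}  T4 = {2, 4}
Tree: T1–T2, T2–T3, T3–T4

Vertex coverage: the bags together contain {1, 2, 3, 4, 5}, the full vertex set. Edge coverage: each edge of G has both endpoints in at least one bag. Running intersection: for every vertex, the bags containing it form a connected subtree. All three properties hold, so this is a valid tree decomposition of width max|bag| − 1 = 1, and hence tw(G) ≤ 1.

Yes; width 1.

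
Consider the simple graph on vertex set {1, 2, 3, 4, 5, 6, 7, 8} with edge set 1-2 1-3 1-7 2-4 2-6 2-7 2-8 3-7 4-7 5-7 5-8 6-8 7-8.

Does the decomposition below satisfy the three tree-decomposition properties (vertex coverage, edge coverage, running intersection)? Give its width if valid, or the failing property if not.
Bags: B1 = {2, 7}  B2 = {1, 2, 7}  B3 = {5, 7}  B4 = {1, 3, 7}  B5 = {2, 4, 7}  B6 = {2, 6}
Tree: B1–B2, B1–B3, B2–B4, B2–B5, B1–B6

No — vertex 8 appears in no bag.

A tree decomposition must satisfy three properties: every vertex lies in some bag; for every edge, both endpoints lie together in some bag; and for every vertex, the bags containing it form a connected subtree. Here vertex 8 appears in no bag, so the decomposition is invalid.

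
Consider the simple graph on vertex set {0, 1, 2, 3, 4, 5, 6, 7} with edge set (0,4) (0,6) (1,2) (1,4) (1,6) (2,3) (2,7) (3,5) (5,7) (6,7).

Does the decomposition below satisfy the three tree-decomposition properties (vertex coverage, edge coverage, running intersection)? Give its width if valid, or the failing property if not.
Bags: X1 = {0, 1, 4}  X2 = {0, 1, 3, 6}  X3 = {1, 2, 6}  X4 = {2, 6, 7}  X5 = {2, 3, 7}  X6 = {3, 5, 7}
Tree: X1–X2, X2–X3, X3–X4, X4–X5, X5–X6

No — bags containing vertex 3 are not connected in the tree.

A tree decomposition must satisfy three properties: every vertex lies in some bag; for every edge, both endpoints lie together in some bag; and for every vertex, the bags containing it form a connected subtree. Here bags containing vertex 3 are not connected in the tree, so the decomposition is invalid.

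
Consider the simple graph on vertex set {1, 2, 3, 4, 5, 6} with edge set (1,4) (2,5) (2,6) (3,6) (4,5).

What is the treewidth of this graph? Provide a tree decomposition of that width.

Treewidth 1.
Bags: B1 = {3, 6}  B2 = {2, 6}  B3 = {2, 5}  B4 = {4, 5}  B5 = {1, 4}
Tree: B1–B2, B2–B3, B3–B4, B4–B5

The largest bag has 2 vertices, giving width 1; this decomposition certifies tw(G) ≤ 1. Any graph with an edge has treewidth ≥ 1, and G has the edge 3–6. Combining the bounds, tw(G) = 1.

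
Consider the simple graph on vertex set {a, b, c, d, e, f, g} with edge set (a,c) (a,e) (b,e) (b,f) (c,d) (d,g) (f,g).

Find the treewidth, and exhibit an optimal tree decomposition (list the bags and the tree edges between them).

Each bag holds 3 vertices, so the decomposition has width 2, which upper-bounds the treewidth. The edges b–f–g–d–c–a–e–b form a cycle, so G is not a tree and its treewidth is at least 2. Combining the bounds, tw(G) = 2.

Treewidth 2.
One optimal decomposition is:
Bags: B1 = {b, f, g}  B2 = {b, d, g}  B3 = {b, c, d}  B4 = {a, b, c}  B5 = {a, b, e}
Tree: B1–B2, B2–B3, B3–B4, B4–B5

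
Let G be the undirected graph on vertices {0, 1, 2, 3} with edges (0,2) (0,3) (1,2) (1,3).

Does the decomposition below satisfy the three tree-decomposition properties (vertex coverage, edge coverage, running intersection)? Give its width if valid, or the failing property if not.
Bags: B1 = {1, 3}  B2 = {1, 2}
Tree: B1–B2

No — vertex 0 appears in no bag.

A tree decomposition must satisfy three properties: every vertex lies in some bag; for every edge, both endpoints lie together in some bag; and for every vertex, the bags containing it form a connected subtree. Here vertex 0 appears in no bag, so the decomposition is invalid.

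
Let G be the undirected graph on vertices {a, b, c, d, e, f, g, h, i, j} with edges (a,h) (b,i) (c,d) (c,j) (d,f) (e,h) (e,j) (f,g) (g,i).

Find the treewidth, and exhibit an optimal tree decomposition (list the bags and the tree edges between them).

Treewidth 1.
One optimal decomposition is:
Bags: B1 = {a, h}  B2 = {e, h}  B3 = {e, j}  B4 = {c, j}  B5 = {c, d}  B6 = {d, f}  B7 = {f, g}  B8 = {g, i}  B9 = {b, i}
Tree: B1–B2, B2–B3, B3–B4, B4–B5, B5–B6, B6–B7, B7–B8, B8–B9

The largest bag has 2 vertices, giving width 1; this decomposition certifies tw(G) ≤ 1. G has an edge, so its treewidth is at least 1. Combining the bounds, tw(G) = 1.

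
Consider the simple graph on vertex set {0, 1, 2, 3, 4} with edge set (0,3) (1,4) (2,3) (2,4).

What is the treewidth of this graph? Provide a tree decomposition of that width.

Every bag has size at most 2, so the width is 2 − 1 = 1 and tw(G) ≤ 1. Any graph with an edge has treewidth ≥ 1, and G has the edge 1–4. Hence tw(G) = 1 exactly.

Treewidth 1.
One such decomposition:
Bags: B1 = {1, 4}  B2 = {2, 4}  B3 = {2, 3}  B4 = {0, 3}
Tree: B1–B2, B2–B3, B3–B4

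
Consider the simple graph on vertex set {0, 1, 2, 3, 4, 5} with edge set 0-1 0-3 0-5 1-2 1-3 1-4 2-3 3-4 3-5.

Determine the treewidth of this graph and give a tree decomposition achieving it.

Treewidth 2.
One such decomposition:
Bags: B1 = {0, 1, 3}  B2 = {1, 2, 3}  B3 = {0, 3, 5}  B4 = {1, 3, 4}
Tree: B1–B2, B1–B3, B2–B4

The largest bag has 3 vertices, giving width 2; this decomposition certifies tw(G) ≤ 2. Conversely, {0, 1, 3} is a clique of size 3, and the vertices of any clique must share a bag in every tree decomposition; so some bag has ≥ 3 vertices and tw(G) ≥ 2. Therefore the treewidth is 2.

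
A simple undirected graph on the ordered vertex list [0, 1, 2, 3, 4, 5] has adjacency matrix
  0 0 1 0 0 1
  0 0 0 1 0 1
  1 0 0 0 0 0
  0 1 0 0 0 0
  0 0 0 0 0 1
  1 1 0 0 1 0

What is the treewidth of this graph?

1

A width-1 tree decomposition is:
Bags: B1 = {1, 5}  B2 = {4, 5}  B3 = {0, 5}  B4 = {0, 2}  B5 = {1, 3}
Tree: B1–B2, B1–B3, B3–B4, B1–B5
The largest bag has 2 vertices, giving width 1; this decomposition certifies tw(G) ≤ 1. G has an edge, so its treewidth is at least 1. The upper and lower bounds meet at 1, so that is the treewidth.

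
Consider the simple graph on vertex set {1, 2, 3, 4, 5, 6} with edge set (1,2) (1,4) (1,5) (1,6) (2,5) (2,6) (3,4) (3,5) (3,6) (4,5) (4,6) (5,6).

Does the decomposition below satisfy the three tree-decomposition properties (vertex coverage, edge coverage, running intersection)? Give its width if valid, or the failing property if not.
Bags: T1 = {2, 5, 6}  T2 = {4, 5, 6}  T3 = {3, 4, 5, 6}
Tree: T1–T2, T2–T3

A tree decomposition must satisfy three properties: every vertex lies in some bag; for every edge, both endpoints lie together in some bag; and for every vertex, the bags containing it form a connected subtree. Here vertex 1 appears in no bag, so the decomposition is invalid.

No — vertex 1 appears in no bag.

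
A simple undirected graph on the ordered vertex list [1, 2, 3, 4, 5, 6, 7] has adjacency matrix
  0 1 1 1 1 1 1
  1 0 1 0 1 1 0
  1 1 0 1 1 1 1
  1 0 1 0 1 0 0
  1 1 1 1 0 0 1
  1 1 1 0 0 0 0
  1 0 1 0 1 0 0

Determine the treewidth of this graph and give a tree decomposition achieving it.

Treewidth 3.
Bags: B1 = {1, 3, 5, 7}  B2 = {1, 2, 3, 5}  B3 = {1, 3, 4, 5}  B4 = {1, 2, 3, 6}
Tree: B1–B2, B1–B3, B2–B4

Every bag has size at most 4, so the width is 4 − 1 = 3 and tw(G) ≤ 3. For the lower bound, the 4 vertices {1, 2, 3, 5} are pairwise adjacent, and any tree decomposition puts a clique entirely inside one bag — forcing width ≥ 3. Hence tw(G) = 3 exactly.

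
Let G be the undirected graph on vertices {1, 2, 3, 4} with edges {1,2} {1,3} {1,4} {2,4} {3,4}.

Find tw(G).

A width-2 tree decomposition is:
Bags: B1 = {1, 3, 4}  B2 = {1, 2, 4}
Tree: B1–B2
Every bag has size at most 3, so the width is 3 − 1 = 2 and tw(G) ≤ 2. Conversely, {1, 2, 4} is a clique of size 3, and the vertices of any clique must share a bag in every tree decomposition; so some bag has ≥ 3 vertices and tw(G) ≥ 2. Hence tw(G) = 2 exactly.

2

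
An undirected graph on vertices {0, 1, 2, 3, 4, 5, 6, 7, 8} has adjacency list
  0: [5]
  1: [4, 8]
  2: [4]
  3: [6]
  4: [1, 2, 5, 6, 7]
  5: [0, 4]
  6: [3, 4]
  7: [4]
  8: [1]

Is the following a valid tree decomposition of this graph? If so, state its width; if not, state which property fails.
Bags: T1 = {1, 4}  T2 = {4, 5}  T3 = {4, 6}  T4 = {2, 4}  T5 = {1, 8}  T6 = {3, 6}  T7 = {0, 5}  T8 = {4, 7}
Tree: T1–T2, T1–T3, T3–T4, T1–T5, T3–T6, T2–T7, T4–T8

Yes; width 1.

Every vertex of G appears in some bag (union = {0, 1, 2, 3, 4, 5, 6, 7, 8}); every edge is covered by a bag; and for each vertex v the set of bags containing v is connected in the bag tree. The decomposition is therefore valid. The largest bag has 2 vertices, so the width is 1.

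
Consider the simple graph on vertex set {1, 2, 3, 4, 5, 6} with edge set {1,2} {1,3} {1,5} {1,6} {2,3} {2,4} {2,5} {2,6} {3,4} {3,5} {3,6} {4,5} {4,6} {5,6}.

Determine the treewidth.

4

A width-4 tree decomposition is:
Bags: B1 = {1, 2, 3, 5, 6}  B2 = {2, 3, 4, 5, 6}
Tree: B1–B2
The largest bag has 5 vertices, giving width 4; this decomposition certifies tw(G) ≤ 4. For the lower bound, the 5 vertices {1, 2, 3, 5, 6} are pairwise adjacent, and any tree decomposition puts a clique entirely inside one bag — forcing width ≥ 4. Combining the bounds, tw(G) = 4.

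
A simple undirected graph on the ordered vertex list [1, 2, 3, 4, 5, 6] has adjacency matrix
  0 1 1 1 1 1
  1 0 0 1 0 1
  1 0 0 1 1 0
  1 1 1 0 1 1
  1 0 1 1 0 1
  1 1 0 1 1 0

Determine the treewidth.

A width-3 tree decomposition is:
Bags: B1 = {1, 2, 4, 6}  B2 = {1, 4, 5, 6}  B3 = {1, 3, 4, 5}
Tree: B1–B2, B2–B3
Every bag has size at most 4, so the width is 4 − 1 = 3 and tw(G) ≤ 3. Conversely, {1, 2, 4, 6} is a clique of size 4, and the vertices of any clique must share a bag in every tree decomposition; so some bag has ≥ 4 vertices and tw(G) ≥ 3. Therefore the treewidth is 3.

3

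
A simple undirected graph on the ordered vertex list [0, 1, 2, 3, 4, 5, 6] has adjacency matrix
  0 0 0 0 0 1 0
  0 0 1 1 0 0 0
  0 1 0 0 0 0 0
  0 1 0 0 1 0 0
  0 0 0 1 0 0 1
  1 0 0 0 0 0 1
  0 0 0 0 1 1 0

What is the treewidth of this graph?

A width-1 tree decomposition is:
Bags: B1 = {0, 5}  B2 = {5, 6}  B3 = {4, 6}  B4 = {3, 4}  B5 = {1, 3}  B6 = {1, 2}
Tree: B1–B2, B2–B3, B3–B4, B4–B5, B5–B6
Every bag has size at most 2, so the width is 2 − 1 = 1 and tw(G) ≤ 1. Any graph with an edge has treewidth ≥ 1, and G has the edge 0–5. Combining the bounds, tw(G) = 1.

1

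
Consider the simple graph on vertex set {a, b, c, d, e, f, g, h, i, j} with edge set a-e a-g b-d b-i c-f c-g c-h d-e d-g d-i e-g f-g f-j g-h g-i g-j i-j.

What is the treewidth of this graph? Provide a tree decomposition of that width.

Treewidth 2.
Bags: B1 = {d, g, i}  B2 = {d, e, g}  B3 = {g, i, j}  B4 = {f, g, j}  B5 = {a, e, g}  B6 = {c, f, g}  B7 = {b, d, i}  B8 = {c, g, h}
Tree: B1–B2, B1–B3, B3–B4, B2–B5, B4–B6, B1–B7, B6–B8

Each bag holds 3 vertices, so the decomposition has width 2, which upper-bounds the treewidth. For the lower bound, the 3 vertices {d, e, g} are pairwise adjacent, and any tree decomposition puts a clique entirely inside one bag — forcing width ≥ 2. Combining the bounds, tw(G) = 2.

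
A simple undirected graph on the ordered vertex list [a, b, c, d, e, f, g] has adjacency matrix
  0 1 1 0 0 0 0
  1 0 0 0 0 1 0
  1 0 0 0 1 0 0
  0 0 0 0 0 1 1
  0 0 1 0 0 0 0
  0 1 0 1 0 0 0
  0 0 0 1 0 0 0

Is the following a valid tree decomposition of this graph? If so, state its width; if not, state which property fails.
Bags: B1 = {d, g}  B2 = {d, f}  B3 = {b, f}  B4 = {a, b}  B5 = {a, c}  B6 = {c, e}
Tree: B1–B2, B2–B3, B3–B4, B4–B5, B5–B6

Every vertex of G appears in some bag (union = {a, b, c, d, e, f, g}); every edge is covered by a bag; and for each vertex v the set of bags containing v is connected in the bag tree. The decomposition is therefore valid. The largest bag has 2 vertices, so the width is 1.

Yes; width 1.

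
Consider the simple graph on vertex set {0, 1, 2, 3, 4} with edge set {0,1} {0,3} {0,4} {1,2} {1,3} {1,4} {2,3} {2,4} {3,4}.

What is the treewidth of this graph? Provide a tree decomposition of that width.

Treewidth 3.
One optimal decomposition is:
Bags: B1 = {1, 2, 3, 4}  B2 = {0, 1, 3, 4}
Tree: B1–B2

The largest bag has 4 vertices, giving width 3; this decomposition certifies tw(G) ≤ 3. For the lower bound, the 4 vertices {0, 1, 3, 4} are pairwise adjacent, and any tree decomposition puts a clique entirely inside one bag — forcing width ≥ 3. Combining the bounds, tw(G) = 3.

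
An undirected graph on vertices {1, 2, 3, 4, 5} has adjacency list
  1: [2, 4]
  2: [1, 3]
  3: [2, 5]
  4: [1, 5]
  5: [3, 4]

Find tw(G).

2

A width-2 tree decomposition is:
Bags: B1 = {1, 2, 4}  B2 = {2, 3, 4}  B3 = {3, 4, 5}
Tree: B1–B2, B2–B3
The largest bag has 3 vertices, giving width 2; this decomposition certifies tw(G) ≤ 2. Since 4–1–2–3–5–4 is a cycle in G, G is not acyclic. Forests are exactly the graphs of treewidth ≤ 1, so tw(G) ≥ 2. Hence tw(G) = 2 exactly.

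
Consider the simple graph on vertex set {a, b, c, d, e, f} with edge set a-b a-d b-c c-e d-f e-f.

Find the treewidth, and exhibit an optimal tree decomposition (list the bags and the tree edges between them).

Treewidth 2.
Bags: B1 = {a, d, f}  B2 = {a, e, f}  B3 = {a, c, e}  B4 = {a, b, c}
Tree: B1–B2, B2–B3, B3–B4

The largest bag has 3 vertices, giving width 2; this decomposition certifies tw(G) ≤ 2. The edges a–d–f–e–c–b–a form a cycle, so G is not a tree and its treewidth is at least 2. Combining the bounds, tw(G) = 2.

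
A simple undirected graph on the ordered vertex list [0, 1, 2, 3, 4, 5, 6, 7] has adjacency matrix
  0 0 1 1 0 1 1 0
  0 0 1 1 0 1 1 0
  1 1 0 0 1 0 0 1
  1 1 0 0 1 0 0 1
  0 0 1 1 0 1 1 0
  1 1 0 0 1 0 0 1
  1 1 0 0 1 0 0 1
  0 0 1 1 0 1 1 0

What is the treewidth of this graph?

A width-4 tree decomposition is:
Bags: B1 = {0, 1, 4, 6, 7}  B2 = {0, 1, 4, 5, 7}  B3 = {0, 1, 2, 4, 7}  B4 = {0, 1, 3, 4, 7}
Tree: B1–B2, B2–B3, B3–B4
Each bag holds 5 vertices, so the decomposition has width 4, which upper-bounds the treewidth. For the lower bound: the 5 vertex sets {1,6}, {5,7}, {0,2}, {4}, {3} are disjoint, each induces a connected subgraph, and every pair is joined by at least one edge of G. Contracting each set to a single vertex therefore yields K_{5} as a minor, and since treewidth is minor-monotone, tw(G) ≥ tw(K_{5}) = 4. Hence tw(G) = 4 exactly.

4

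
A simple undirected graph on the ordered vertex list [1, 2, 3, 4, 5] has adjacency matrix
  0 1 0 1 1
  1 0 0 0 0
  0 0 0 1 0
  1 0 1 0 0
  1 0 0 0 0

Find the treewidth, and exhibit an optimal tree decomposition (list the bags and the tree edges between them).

Every bag has size at most 2, so the width is 2 − 1 = 1 and tw(G) ≤ 1. Since G has at least one edge (e.g. 4–1), it is not an edgeless graph, so tw(G) ≥ 1. Combining the bounds, tw(G) = 1.

Treewidth 1.
One optimal decomposition is:
Bags: B1 = {1, 4}  B2 = {1, 5}  B3 = {1, 2}  B4 = {3, 4}
Tree: B1–B2, B2–B3, B1–B4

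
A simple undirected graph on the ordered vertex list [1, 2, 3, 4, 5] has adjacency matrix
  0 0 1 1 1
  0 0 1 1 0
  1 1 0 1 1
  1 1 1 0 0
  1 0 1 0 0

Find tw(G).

A width-2 tree decomposition is:
Bags: B1 = {1, 3, 4}  B2 = {2, 3, 4}  B3 = {1, 3, 5}
Tree: B1–B2, B1–B3
The largest bag has 3 vertices, giving width 2; this decomposition certifies tw(G) ≤ 2. On the other hand G contains the 3-clique {1, 3, 4}. A clique must lie in a single bag of any decomposition, so no decomposition can have width below 2. Combining the bounds, tw(G) = 2.

2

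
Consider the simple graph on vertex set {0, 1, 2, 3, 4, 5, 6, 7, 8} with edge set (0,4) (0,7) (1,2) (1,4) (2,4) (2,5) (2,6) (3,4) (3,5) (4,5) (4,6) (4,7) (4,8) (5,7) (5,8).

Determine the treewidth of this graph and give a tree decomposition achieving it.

The largest bag has 3 vertices, giving width 2; this decomposition certifies tw(G) ≤ 2. On the other hand G contains the 3-clique {0, 4, 7}. A clique must lie in a single bag of any decomposition, so no decomposition can have width below 2. Combining the bounds, tw(G) = 2.

Treewidth 2.
One such decomposition:
Bags: B1 = {0, 4, 7}  B2 = {4, 5, 7}  B3 = {2, 4, 5}  B4 = {1, 2, 4}  B5 = {2, 4, 6}  B6 = {4, 5, 8}  B7 = {3, 4, 5}
Tree: B1–B2, B2–B3, B3–B4, B4–B5, B3–B6, B2–B7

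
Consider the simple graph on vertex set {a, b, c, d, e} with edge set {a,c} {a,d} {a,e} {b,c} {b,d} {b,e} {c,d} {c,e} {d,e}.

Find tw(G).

A width-3 tree decomposition is:
Bags: B1 = {b, c, d, e}  B2 = {a, c, d, e}
Tree: B1–B2
Each bag holds 4 vertices, so the decomposition has width 3, which upper-bounds the treewidth. Conversely, {a, c, d, e} is a clique of size 4, and the vertices of any clique must share a bag in every tree decomposition; so some bag has ≥ 4 vertices and tw(G) ≥ 3. Combining the bounds, tw(G) = 3.

3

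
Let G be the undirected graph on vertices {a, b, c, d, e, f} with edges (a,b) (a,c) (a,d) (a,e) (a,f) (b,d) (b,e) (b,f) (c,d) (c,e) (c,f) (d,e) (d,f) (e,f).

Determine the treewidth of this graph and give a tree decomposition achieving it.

Each bag holds 5 vertices, so the decomposition has width 4, which upper-bounds the treewidth. On the other hand G contains the 5-clique {a, c, d, e, f}. A clique must lie in a single bag of any decomposition, so no decomposition can have width below 4. Combining the bounds, tw(G) = 4.

Treewidth 4.
Bags: B1 = {a, c, d, e, f}  B2 = {a, b, d, e, f}
Tree: B1–B2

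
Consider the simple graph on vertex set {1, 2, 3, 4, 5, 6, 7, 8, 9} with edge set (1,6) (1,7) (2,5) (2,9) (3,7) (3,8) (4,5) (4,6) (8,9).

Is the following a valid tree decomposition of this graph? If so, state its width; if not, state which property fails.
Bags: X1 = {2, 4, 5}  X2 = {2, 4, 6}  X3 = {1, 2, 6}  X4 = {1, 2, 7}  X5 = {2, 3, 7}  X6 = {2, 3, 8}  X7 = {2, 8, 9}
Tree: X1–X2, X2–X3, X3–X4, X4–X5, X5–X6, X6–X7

Checking the three conditions: (i) the bags cover all of {1, 2, 3, 4, 5, 6, 7, 8, 9}; (ii) for each edge, some bag contains both endpoints; (iii) the bags containing any fixed vertex form a subtree. All hold, so the decomposition is valid with width 3 − 1 = 2.

Yes; width 2.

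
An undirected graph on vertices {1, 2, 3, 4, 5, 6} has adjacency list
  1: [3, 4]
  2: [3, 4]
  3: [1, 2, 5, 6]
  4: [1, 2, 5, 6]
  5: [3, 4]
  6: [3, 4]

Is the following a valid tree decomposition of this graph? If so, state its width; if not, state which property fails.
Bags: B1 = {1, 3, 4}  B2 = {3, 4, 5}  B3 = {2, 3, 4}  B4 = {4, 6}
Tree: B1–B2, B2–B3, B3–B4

A tree decomposition must satisfy three properties: every vertex lies in some bag; for every edge, both endpoints lie together in some bag; and for every vertex, the bags containing it form a connected subtree. Here edge (3,6) lies in no bag, so the decomposition is invalid.

No — edge (3,6) lies in no bag.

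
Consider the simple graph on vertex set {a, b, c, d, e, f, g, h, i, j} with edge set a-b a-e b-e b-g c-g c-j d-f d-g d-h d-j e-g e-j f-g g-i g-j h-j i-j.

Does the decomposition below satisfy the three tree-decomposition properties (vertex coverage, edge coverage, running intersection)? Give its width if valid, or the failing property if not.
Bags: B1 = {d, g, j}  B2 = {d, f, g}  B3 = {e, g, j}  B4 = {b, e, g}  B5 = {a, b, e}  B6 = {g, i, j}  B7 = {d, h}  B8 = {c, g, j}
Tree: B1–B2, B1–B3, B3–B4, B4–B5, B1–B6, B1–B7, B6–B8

A tree decomposition must satisfy three properties: every vertex lies in some bag; for every edge, both endpoints lie together in some bag; and for every vertex, the bags containing it form a connected subtree. Here edge (j,h) lies in no bag, so the decomposition is invalid.

No — edge (j,h) lies in no bag.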